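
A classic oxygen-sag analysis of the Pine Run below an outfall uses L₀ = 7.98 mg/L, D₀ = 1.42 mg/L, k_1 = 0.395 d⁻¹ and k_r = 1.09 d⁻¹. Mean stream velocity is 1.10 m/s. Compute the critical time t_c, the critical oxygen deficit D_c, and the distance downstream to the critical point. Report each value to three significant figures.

t_c ≈ 0.920 d; D_c ≈ 2.01 mg/L; x_c ≈ 87.4 km

At the critical point dD/dt = 0, so k_1 L₀ e^(−k_1 t) = k_r D. Substituting D(t) from the Streeter–Phelps equation and solving for t gives
t_c = ln[(k_r/k_1)(1 − D₀(k_r−k_1)/(k_1 L₀))] / (k_r−k_1).
Here k_r−k_1 = 0.6950 d⁻¹ and 1 − D₀(k_r−k_1)/(k_1 L₀) = 1 − 1.42×0.6950/(0.395×7.98) = 0.6869, so
t_c = ln(2.759 × 0.6869) / 0.6950 = 0.6395 / 0.6950 = 0.9201 d.
D_c = (k_1/k_r) L₀ e^(−k_1 t_c) = (0.395/1.09) × 7.98 × e^(−0.395×0.9201) = 0.3624 × 7.98 × 0.6953 = 2.011 mg/L.
x_c = v t_c = 1.10 m/s × 0.9201 d × 86400 s/d = 87450 m ≈ 87.4 km.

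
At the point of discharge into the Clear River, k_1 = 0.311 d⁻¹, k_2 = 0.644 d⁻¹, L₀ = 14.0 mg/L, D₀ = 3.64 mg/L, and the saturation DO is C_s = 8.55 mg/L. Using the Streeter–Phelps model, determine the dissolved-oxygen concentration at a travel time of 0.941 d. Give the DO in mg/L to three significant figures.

DO ≈ 3.94 mg/L

k_1 L₀/(k_2−k_1) = 0.311×14.0/(0.644−0.311) = 4.354/0.3330 = 13.08 mg/L.
e^(−k_1 t) = e^(−0.311×0.9410) = 0.7463; e^(−k_2 t) = e^(−0.644×0.9410) = 0.5455.
D = 13.08 × (0.7463 − 0.5455) + 3.64 × 0.5455 = 2.625 + 1.986 = 4.611 mg/L.
DO = C_s − D = 8.55 − 4.611 = 3.939 mg/L.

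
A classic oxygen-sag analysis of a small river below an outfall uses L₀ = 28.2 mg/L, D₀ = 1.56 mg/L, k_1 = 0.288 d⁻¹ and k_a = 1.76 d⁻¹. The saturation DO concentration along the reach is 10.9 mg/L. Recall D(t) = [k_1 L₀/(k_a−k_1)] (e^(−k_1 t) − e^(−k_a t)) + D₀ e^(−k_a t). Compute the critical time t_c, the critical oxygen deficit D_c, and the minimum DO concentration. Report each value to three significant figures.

t_c ≈ 1.00 d; D_c ≈ 3.46 mg/L; min DO ≈ 7.44 mg/L

With k_a/k_1 = 6.111 and 1 − D₀(k_a−k_1)/(k_1 L₀) = 0.7173,
t_c = ln(6.111 × 0.7173) / (1.76 − 0.288) = ln(4.383) / 1.472 = 1.478/1.472 = 1.004 d.
D_c = (k_1/k_a) L₀ e^(−k_1 t_c) = (0.288/1.76) × 28.2 × e^(−0.288×1.004) = 0.1636 × 28.2 × 0.7489 = 3.456 mg/L.
Minimum DO = C_s − D_c = 10.9 − 3.456 = 7.444 mg/L.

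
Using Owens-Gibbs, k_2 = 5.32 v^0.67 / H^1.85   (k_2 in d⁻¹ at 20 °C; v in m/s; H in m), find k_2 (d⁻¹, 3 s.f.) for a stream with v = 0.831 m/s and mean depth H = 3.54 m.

k_2 = 5.32 × 0.831^0.67 / 3.54^1.85 = 5.32 × 0.8833 / 10.37 = 0.4533 d⁻¹.

k_2 ≈ 0.453 d⁻¹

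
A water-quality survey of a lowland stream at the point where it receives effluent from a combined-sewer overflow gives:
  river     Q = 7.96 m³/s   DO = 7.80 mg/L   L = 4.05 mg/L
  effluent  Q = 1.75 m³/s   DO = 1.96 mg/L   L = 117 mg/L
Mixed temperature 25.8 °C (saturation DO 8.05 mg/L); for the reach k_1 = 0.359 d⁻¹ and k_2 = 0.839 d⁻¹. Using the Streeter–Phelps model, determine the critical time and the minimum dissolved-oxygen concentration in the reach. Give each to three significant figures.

Mixed DO = (7.96×7.80 + 1.75×1.96)/(7.96+1.75) = 65.52/9.710 = 6.747 mg/L.
Mixed L₀ = (7.96×4.05 + 1.75×117)/(9.710) = 237.0/9.710 = 24.41 mg/L.
Initial deficit D₀ = C_s − DO₀ = 8.05 − 6.747 = 1.303 mg/L.
t_c = (1/0.4800) ln[(0.839/0.359)(1 − 1.303×0.4800/(0.359×24.41))] = 2.083 × ln(2.170) = 1.614 d.
D_c = (0.359/0.839) × 24.41 × e^(−0.359×1.614) = 0.4279 × 24.41 × 0.5602 = 5.850 mg/L.
Minimum DO = 8.05 − 5.850 = 2.200 mg/L.

t_c ≈ 1.61 d; minimum DO ≈ 2.20 mg/L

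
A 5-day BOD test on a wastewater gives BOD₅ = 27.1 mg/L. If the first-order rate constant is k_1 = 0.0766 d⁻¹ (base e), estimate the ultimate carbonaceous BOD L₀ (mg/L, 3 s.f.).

L₀ ≈ 85.2 mg/L

BOD₅ = L₀(1 − e^(−5k_1)) ⇒ L₀ = BOD₅ / (1 − e^(−5×0.0766))
= 27.1 / (1 − 0.6818) = 27.1 / 0.3182 = 85.17 mg/L.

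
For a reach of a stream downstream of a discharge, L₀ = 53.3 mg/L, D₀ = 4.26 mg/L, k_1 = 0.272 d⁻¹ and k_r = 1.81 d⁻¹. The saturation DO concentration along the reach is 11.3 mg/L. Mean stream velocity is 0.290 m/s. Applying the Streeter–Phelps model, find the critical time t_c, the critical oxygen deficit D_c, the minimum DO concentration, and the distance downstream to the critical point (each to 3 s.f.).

At the critical point dD/dt = 0, so k_1 L₀ e^(−k_1 t) = k_r D. Substituting D(t) from the Streeter–Phelps equation and solving for t gives
t_c = ln[(k_r/k_1)(1 − D₀(k_r−k_1)/(k_1 L₀))] / (k_r−k_1).
Here k_r−k_1 = 1.538 d⁻¹ and 1 − D₀(k_r−k_1)/(k_1 L₀) = 1 − 4.26×1.538/(0.272×53.3) = 0.5481, so
t_c = ln(6.654 × 0.5481) / 1.538 = 1.294 / 1.538 = 0.8413 d.
D_c = (k_1/k_r) L₀ e^(−k_1 t_c) = (0.272/1.81) × 53.3 × e^(−0.272×0.8413) = 0.1503 × 53.3 × 0.7955 = 6.371 mg/L.
Minimum DO = C_s − D_c = 11.3 − 6.371 = 4.929 mg/L.
x_c = v t_c = 0.290 m/s × 0.8413 d × 86400 s/d = 21080 m ≈ 21.1 km.

t_c ≈ 0.841 d; D_c ≈ 6.37 mg/L; min DO ≈ 4.93 mg/L; x_c ≈ 21.1 km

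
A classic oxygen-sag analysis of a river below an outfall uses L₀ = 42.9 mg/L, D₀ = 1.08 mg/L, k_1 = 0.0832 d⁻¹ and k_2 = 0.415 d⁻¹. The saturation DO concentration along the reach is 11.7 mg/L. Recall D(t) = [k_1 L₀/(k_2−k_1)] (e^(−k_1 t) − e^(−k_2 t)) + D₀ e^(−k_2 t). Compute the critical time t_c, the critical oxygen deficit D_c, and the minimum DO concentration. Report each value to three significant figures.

At the critical point dD/dt = 0, so k_1 L₀ e^(−k_1 t) = k_2 D. Substituting D(t) from the Streeter–Phelps equation and solving for t gives
t_c = ln[(k_2/k_1)(1 − D₀(k_2−k_1)/(k_1 L₀))] / (k_2−k_1).
Here k_2−k_1 = 0.3318 d⁻¹ and 1 − D₀(k_2−k_1)/(k_1 L₀) = 1 − 1.08×0.3318/(0.0832×42.9) = 0.8996, so
t_c = ln(4.988 × 0.8996) / 0.3318 = 1.501 / 0.3318 = 4.525 d.
D_c = (k_1/k_2) L₀ e^(−k_1 t_c) = (0.0832/0.415) × 42.9 × e^(−0.0832×4.525) = 0.2005 × 42.9 × 0.6863 = 5.903 mg/L.
Minimum DO = C_s − D_c = 11.7 − 5.903 = 5.797 mg/L.

t_c ≈ 4.52 d; D_c ≈ 5.90 mg/L; min DO ≈ 5.80 mg/L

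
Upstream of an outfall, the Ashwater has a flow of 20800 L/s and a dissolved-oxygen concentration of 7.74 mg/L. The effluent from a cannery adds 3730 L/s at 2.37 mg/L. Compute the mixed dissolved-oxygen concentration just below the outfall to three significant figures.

6.92 mg/L

Flow-weighted mixing: C = (Q_r C_r + Q_w C_w)/(Q_r + Q_w)
= (20800×7.74 + 3730×2.37)/(20800 + 3730) = 169800/24530 = 6.923 mg/L.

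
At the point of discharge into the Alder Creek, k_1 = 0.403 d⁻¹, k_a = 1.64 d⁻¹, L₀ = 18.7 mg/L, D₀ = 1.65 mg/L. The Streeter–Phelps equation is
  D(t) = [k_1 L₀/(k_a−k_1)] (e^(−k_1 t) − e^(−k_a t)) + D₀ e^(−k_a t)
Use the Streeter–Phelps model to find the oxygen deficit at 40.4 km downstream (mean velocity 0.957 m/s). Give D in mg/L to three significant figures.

D ≈ 3.01 mg/L

Travel time t = x/v = 40.4 km / (0.957 m/s) = 40400 m / 0.957 m/s = 42220 s = 0.4886 d.
k_1 L₀/(k_a−k_1) = 0.403×18.7/(1.64−0.403) = 7.536/1.237 = 6.092 mg/L.
e^(−k_1 t) = e^(−0.403×0.4886) = 0.8213; e^(−k_a t) = e^(−1.64×0.4886) = 0.4487.
D = 6.092 × (0.8213 − 0.4487) + 1.65 × 0.4487 = 2.270 + 0.7404 = 3.010 mg/L.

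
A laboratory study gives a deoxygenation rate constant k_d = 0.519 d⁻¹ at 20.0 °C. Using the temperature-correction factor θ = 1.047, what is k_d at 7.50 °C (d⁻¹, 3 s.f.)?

k_d ≈ 0.292 d⁻¹

k_d(T₂) = k_d(T₁) · θ^(T₂−T₁) = 0.519 × 1.047^(7.50−20.0)
= 0.519 × 1.047^-12.5 = 0.519 × 0.5632 = 0.2923 d⁻¹.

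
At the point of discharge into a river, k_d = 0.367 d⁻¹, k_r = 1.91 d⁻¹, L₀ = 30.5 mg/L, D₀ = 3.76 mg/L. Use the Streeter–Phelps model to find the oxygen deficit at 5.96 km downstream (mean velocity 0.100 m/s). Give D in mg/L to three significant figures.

Travel time t = x/v = 5.96 km / (0.100 m/s) = 5960 m / 0.100 m/s = 59600 s = 0.6898 d.
k_d L₀/(k_r−k_d) = 0.367×30.5/(1.91−0.367) = 11.19/1.543 = 7.254 mg/L.
e^(−k_d t) = e^(−0.367×0.6898) = 0.7763; e^(−k_r t) = e^(−1.91×0.6898) = 0.2678.
D = 7.254 × (0.7763 − 0.2678) + 3.76 × 0.2678 = 3.689 + 1.007 = 4.696 mg/L.

D ≈ 4.70 mg/L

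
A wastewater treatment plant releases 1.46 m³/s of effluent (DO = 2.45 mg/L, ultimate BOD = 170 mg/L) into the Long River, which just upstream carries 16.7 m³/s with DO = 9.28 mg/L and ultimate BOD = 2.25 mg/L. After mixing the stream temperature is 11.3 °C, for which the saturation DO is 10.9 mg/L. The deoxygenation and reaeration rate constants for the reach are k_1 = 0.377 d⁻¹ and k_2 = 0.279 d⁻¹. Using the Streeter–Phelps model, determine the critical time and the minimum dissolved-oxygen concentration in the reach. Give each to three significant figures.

Mixed DO = (16.7×9.28 + 1.46×2.45)/(16.7+1.46) = 158.6/18.16 = 8.731 mg/L.
Mixed L₀ = (16.7×2.25 + 1.46×170)/(18.16) = 285.8/18.16 = 15.74 mg/L.
Initial deficit D₀ = C_s − DO₀ = 10.9 − 8.731 = 2.169 mg/L.
t_c = (1/-0.09800) ln[(0.279/0.377)(1 − 2.169×-0.09800/(0.377×15.74))] = -10.20 × ln(0.7666) = 2.713 d.
D_c = (0.377/0.279) × 15.74 × e^(−0.377×2.713) = 1.351 × 15.74 × 0.3596 = 7.648 mg/L.
Minimum DO = 10.9 − 7.648 = 3.252 mg/L.

t_c ≈ 2.71 d; minimum DO ≈ 3.25 mg/L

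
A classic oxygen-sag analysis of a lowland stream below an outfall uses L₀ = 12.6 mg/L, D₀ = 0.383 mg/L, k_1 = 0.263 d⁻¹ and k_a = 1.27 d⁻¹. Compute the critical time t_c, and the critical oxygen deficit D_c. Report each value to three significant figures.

At the critical point dD/dt = 0, so k_1 L₀ e^(−k_1 t) = k_a D. Substituting D(t) from the Streeter–Phelps equation and solving for t gives
t_c = ln[(k_a/k_1)(1 − D₀(k_a−k_1)/(k_1 L₀))] / (k_a−k_1).
Here k_a−k_1 = 1.007 d⁻¹ and 1 − D₀(k_a−k_1)/(k_1 L₀) = 1 − 0.383×1.007/(0.263×12.6) = 0.8836, so
t_c = ln(4.829 × 0.8836) / 1.007 = 1.451 / 1.007 = 1.441 d.
D_c = (k_1/k_a) L₀ e^(−k_1 t_c) = (0.263/1.27) × 12.6 × e^(−0.263×1.441) = 0.2071 × 12.6 × 0.6846 = 1.786 mg/L.

t_c ≈ 1.44 d; D_c ≈ 1.79 mg/L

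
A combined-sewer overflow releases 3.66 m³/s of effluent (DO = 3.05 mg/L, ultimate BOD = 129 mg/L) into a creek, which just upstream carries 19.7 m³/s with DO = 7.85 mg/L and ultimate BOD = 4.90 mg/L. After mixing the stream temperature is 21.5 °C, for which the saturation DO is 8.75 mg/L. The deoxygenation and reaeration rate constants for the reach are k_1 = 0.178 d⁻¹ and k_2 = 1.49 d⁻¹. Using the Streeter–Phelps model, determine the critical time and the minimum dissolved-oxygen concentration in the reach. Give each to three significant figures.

t_c ≈ 1.09 d; minimum DO ≈ 6.36 mg/L

Mixed DO = (19.7×7.85 + 3.66×3.05)/(19.7+3.66) = 165.8/23.36 = 7.098 mg/L.
Mixed L₀ = (19.7×4.90 + 3.66×129)/(23.36) = 568.7/23.36 = 24.34 mg/L.
Initial deficit D₀ = C_s − DO₀ = 8.75 − 7.098 = 1.652 mg/L.
t_c = (1/1.312) ln[(1.49/0.178)(1 − 1.652×1.312/(0.178×24.34))] = 0.7622 × ln(4.184) = 1.091 d.
D_c = (0.178/1.49) × 24.34 × e^(−0.178×1.091) = 0.1195 × 24.34 × 0.8235 = 2.395 mg/L.
Minimum DO = 8.75 − 2.395 = 6.355 mg/L.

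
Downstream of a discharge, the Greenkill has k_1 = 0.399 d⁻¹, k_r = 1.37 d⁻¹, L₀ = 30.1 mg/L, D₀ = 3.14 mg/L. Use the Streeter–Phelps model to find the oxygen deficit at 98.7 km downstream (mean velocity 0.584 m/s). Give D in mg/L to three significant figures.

Travel time t = x/v = 98.7 km / (0.584 m/s) = 98700 m / 0.584 m/s = 169000 s = 1.956 d.
k_1 L₀/(k_r−k_1) = 0.399×30.1/(1.37−0.399) = 12.01/0.9710 = 12.37 mg/L.
e^(−k_1 t) = e^(−0.399×1.956) = 0.4582; e^(−k_r t) = e^(−1.37×1.956) = 0.06857.
D = 12.37 × (0.4582 − 0.06857) + 3.14 × 0.06857 = 4.819 + 0.2153 = 5.034 mg/L.

D ≈ 5.03 mg/L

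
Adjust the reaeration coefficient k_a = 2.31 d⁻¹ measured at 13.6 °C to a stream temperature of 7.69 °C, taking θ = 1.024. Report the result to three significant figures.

k_a ≈ 2.01 d⁻¹

k_a(T₂) = k_a(T₁) · θ^(T₂−T₁) = 2.31 × 1.024^(7.69−13.6)
= 2.31 × 1.024^-5.91 = 2.31 × 0.8692 = 2.008 d⁻¹.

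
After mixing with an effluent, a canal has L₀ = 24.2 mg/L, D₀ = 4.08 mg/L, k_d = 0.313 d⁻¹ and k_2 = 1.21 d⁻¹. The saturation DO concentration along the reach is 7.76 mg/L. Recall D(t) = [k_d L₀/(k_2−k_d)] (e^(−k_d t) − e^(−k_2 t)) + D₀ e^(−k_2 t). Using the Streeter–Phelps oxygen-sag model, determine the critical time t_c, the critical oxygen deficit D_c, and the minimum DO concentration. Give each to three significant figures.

At the critical point dD/dt = 0, so k_d L₀ e^(−k_d t) = k_2 D. Substituting D(t) from the Streeter–Phelps equation and solving for t gives
t_c = ln[(k_2/k_d)(1 − D₀(k_2−k_d)/(k_d L₀))] / (k_2−k_d).
Here k_2−k_d = 0.8970 d⁻¹ and 1 − D₀(k_2−k_d)/(k_d L₀) = 1 − 4.08×0.8970/(0.313×24.2) = 0.5168, so
t_c = ln(3.866 × 0.5168) / 0.8970 = 0.6921 / 0.8970 = 0.7716 d.
L(t_c) = L₀ e^(−k_d t_c) = 24.2 × 0.7854 = 19.01 mg/L, and at the critical point k_2 D_c = k_d L, so D_c = (0.313/1.21) × 19.01 = 4.917 mg/L.
Minimum DO = C_s − D_c = 7.76 − 4.917 = 2.843 mg/L.

t_c ≈ 0.772 d; D_c ≈ 4.92 mg/L; min DO ≈ 2.84 mg/L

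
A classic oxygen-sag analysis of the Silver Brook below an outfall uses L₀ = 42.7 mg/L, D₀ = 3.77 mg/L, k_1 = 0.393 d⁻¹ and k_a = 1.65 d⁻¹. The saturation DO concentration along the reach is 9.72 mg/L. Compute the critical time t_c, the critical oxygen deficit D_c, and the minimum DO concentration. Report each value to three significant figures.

t_c ≈ 0.877 d; D_c ≈ 7.20 mg/L; min DO ≈ 2.52 mg/L

t_c = [1/(k_a−k_1)] ln[(k_a/k_1)(1 − D₀(k_a−k_1)/(k_1 L₀))]
= [1/(1.65−0.393)] ln[(1.65/0.393)(1 − 3.77×1.257/(0.393×42.7))]
= (1/1.257) ln[4.198 × 0.7176] = 0.7955 × ln(3.013) = 0.7955 × 1.103 = 0.8774 d.
L(t_c) = L₀ e^(−k_1 t_c) = 42.7 × 0.7084 = 30.25 mg/L, and at the critical point k_a D_c = k_1 L, so D_c = (0.393/1.65) × 30.25 = 7.204 mg/L.
Minimum DO = C_s − D_c = 9.72 − 7.204 = 2.516 mg/L.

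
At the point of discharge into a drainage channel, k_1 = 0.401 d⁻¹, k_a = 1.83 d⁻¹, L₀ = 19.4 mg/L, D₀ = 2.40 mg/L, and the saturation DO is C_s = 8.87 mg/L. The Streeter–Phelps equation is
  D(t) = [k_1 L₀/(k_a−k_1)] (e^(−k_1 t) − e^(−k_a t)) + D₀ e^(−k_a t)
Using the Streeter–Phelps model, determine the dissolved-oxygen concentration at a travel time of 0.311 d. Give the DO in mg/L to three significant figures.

DO ≈ 5.79 mg/L

k_1 L₀/(k_a−k_1) = 0.401×19.4/(1.83−0.401) = 7.779/1.429 = 5.444 mg/L.
e^(−k_1 t) = e^(−0.401×0.3110) = 0.8828; e^(−k_a t) = e^(−1.83×0.3110) = 0.5660.
D = 5.444 × (0.8828 − 0.5660) + 2.40 × 0.5660 = 1.724 + 1.358 = 3.083 mg/L.
DO = C_s − D = 8.87 − 3.083 = 5.787 mg/L.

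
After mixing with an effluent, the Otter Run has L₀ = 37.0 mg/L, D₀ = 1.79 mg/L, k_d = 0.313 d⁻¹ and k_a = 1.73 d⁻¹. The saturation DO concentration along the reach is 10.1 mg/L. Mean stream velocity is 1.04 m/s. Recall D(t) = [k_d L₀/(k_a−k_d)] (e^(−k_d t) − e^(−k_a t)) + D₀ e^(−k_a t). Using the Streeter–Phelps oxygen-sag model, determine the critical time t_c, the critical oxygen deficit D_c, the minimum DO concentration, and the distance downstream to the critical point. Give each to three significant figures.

At the critical point dD/dt = 0, so k_d L₀ e^(−k_d t) = k_a D. Substituting D(t) from the Streeter–Phelps equation and solving for t gives
t_c = ln[(k_a/k_d)(1 − D₀(k_a−k_d)/(k_d L₀))] / (k_a−k_d).
Here k_a−k_d = 1.417 d⁻¹ and 1 − D₀(k_a−k_d)/(k_d L₀) = 1 − 1.79×1.417/(0.313×37.0) = 0.7810, so
t_c = ln(5.527 × 0.7810) / 1.417 = 1.462 / 1.417 = 1.032 d.
L(t_c) = L₀ e^(−k_d t_c) = 37.0 × 0.7239 = 26.79 mg/L, and at the critical point k_a D_c = k_d L, so D_c = (0.313/1.73) × 26.79 = 4.846 mg/L.
Minimum DO = C_s − D_c = 10.1 − 4.846 = 5.254 mg/L.
x_c = v t_c = 1.04 m/s × 1.032 d × 86400 s/d = 92740 m ≈ 92.7 km.

t_c ≈ 1.03 d; D_c ≈ 4.85 mg/L; min DO ≈ 5.25 mg/L; x_c ≈ 92.7 km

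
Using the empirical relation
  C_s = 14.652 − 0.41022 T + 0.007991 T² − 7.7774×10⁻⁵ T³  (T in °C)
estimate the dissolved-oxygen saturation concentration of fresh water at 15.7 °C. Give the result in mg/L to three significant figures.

C_s = 14.652 − 0.41022×15.7 + 0.007991×15.7² − 7.7774×10⁻⁵×15.7³ = 9.880 mg/L.

C_s ≈ 9.88 mg/L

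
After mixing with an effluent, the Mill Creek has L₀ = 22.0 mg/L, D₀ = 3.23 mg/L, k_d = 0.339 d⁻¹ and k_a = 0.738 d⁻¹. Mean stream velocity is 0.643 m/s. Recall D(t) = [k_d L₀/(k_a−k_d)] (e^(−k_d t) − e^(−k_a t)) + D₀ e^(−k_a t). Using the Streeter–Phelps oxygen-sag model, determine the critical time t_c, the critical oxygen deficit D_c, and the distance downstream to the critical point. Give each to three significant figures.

t_c ≈ 1.47 d; D_c ≈ 6.13 mg/L; x_c ≈ 81.9 km

t_c = [1/(k_a−k_d)] ln[(k_a/k_d)(1 − D₀(k_a−k_d)/(k_d L₀))]
= [1/(0.738−0.339)] ln[(0.738/0.339)(1 − 3.23×0.3990/(0.339×22.0))]
= (1/0.3990) ln[2.177 × 0.8272] = 2.506 × ln(1.801) = 2.506 × 0.5882 = 1.474 d.
L(t_c) = L₀ e^(−k_d t_c) = 22.0 × 0.6067 = 13.35 mg/L, and at the critical point k_a D_c = k_d L, so D_c = (0.339/0.738) × 13.35 = 6.131 mg/L.
x_c = v t_c = 0.643 m/s × 1.474 d × 86400 s/d = 81900 m ≈ 81.9 km.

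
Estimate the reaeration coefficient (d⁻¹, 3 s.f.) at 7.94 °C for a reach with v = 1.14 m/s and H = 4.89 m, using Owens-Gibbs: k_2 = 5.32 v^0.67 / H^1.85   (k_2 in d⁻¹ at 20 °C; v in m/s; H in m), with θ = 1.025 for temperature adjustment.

k_2(20) = 5.32 × 1.14^0.67 / 4.89^1.85 = 5.32 × 1.092 / 18.85 = 0.3082 d⁻¹.
k_2(7.94) = 0.3082 × 1.025^(7.94−20) = 0.3082 × 0.7425 = 0.2288 d⁻¹.

k_2 ≈ 0.229 d⁻¹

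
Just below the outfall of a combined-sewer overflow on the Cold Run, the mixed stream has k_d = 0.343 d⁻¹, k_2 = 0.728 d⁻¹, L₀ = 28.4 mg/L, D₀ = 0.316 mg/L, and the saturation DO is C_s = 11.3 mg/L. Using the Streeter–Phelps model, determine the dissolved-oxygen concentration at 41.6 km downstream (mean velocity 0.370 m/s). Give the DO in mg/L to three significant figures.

Travel time t = x/v = 41.6 km / (0.370 m/s) = 41600 m / 0.370 m/s = 112400 s = 1.301 d.
k_d L₀/(k_2−k_d) = 0.343×28.4/(0.728−0.343) = 9.741/0.3850 = 25.30 mg/L.
e^(−k_d t) = e^(−0.343×1.301) = 0.6400; e^(−k_2 t) = e^(−0.728×1.301) = 0.3878.
D = 25.30 × (0.6400 − 0.3878) + 0.316 × 0.3878 = 6.381 + 0.1225 = 6.503 mg/L.
DO = C_s − D = 11.3 − 6.503 = 4.797 mg/L.

DO ≈ 4.80 mg/L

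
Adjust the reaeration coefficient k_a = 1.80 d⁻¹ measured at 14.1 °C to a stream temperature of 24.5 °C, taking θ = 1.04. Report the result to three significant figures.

k_a(T₂) = k_a(T₁) · θ^(T₂−T₁) = 1.80 × 1.04^(24.5−14.1)
= 1.80 × 1.04^10.4 = 1.80 × 1.504 = 2.707 d⁻¹.

k_a ≈ 2.71 d⁻¹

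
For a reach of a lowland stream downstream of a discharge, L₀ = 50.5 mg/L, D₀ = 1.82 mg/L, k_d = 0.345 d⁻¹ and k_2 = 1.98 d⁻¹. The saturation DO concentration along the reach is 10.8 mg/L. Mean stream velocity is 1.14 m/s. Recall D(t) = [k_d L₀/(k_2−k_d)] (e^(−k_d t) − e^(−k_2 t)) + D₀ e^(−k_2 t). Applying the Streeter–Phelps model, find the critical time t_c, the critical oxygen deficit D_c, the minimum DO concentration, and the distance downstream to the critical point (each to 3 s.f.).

At the critical point dD/dt = 0, so k_d L₀ e^(−k_d t) = k_2 D. Substituting D(t) from the Streeter–Phelps equation and solving for t gives
t_c = ln[(k_2/k_d)(1 − D₀(k_2−k_d)/(k_d L₀))] / (k_2−k_d).
Here k_2−k_d = 1.635 d⁻¹ and 1 − D₀(k_2−k_d)/(k_d L₀) = 1 − 1.82×1.635/(0.345×50.5) = 0.8292, so
t_c = ln(5.739 × 0.8292) / 1.635 = 1.560 / 1.635 = 0.9541 d.
L(t_c) = L₀ e^(−k_d t_c) = 50.5 × 0.7195 = 36.34 mg/L, and at the critical point k_2 D_c = k_d L, so D_c = (0.345/1.98) × 36.34 = 6.331 mg/L.
Minimum DO = C_s − D_c = 10.8 − 6.331 = 4.469 mg/L.
x_c = v t_c = 1.14 m/s × 0.9541 d × 86400 s/d = 93980 m ≈ 94.0 km.

t_c ≈ 0.954 d; D_c ≈ 6.33 mg/L; min DO ≈ 4.47 mg/L; x_c ≈ 94.0 km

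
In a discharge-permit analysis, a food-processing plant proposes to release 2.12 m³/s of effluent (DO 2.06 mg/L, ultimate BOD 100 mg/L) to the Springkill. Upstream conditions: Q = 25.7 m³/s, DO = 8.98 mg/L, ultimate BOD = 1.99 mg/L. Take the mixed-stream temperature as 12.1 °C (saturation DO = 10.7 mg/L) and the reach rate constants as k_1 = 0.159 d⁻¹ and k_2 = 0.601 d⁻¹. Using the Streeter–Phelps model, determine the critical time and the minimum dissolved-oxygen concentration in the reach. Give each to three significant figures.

t_c ≈ 0.564 d; minimum DO ≈ 8.41 mg/L

Mixed DO = (25.7×8.98 + 2.12×2.06)/(25.7+2.12) = 235.2/27.82 = 8.453 mg/L.
Mixed L₀ = (25.7×1.99 + 2.12×100)/(27.82) = 263.1/27.82 = 9.459 mg/L.
Initial deficit D₀ = C_s − DO₀ = 10.7 − 8.453 = 2.247 mg/L.
t_c = (1/0.4420) ln[(0.601/0.159)(1 − 2.247×0.4420/(0.159×9.459))] = 2.262 × ln(1.283) = 0.5644 d.
D_c = (0.159/0.601) × 9.459 × e^(−0.159×0.5644) = 0.2646 × 9.459 × 0.9142 = 2.288 mg/L.
Minimum DO = 10.7 − 2.288 = 8.412 mg/L.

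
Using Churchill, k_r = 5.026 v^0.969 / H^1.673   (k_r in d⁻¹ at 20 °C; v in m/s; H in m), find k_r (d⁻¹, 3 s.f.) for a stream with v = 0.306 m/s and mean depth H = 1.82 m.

k_r = 5.026 × 0.306^0.969 / 1.82^1.673 = 5.026 × 0.3174 / 2.723 = 0.5859 d⁻¹.

k_r ≈ 0.586 d⁻¹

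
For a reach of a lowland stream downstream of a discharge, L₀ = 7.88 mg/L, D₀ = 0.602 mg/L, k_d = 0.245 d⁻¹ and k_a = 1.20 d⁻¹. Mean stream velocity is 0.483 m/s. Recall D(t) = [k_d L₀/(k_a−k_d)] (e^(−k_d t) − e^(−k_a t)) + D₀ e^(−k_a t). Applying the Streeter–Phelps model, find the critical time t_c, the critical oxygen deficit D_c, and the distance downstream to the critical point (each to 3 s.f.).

t_c = [1/(k_a−k_d)] ln[(k_a/k_d)(1 − D₀(k_a−k_d)/(k_d L₀))]
= [1/(1.20−0.245)] ln[(1.20/0.245)(1 − 0.602×0.9550/(0.245×7.88))]
= (1/0.9550) ln[4.898 × 0.7022] = 1.047 × ln(3.439) = 1.047 × 1.235 = 1.294 d.
L(t_c) = L₀ e^(−k_d t_c) = 7.88 × 0.7284 = 5.740 mg/L, and at the critical point k_a D_c = k_d L, so D_c = (0.245/1.20) × 5.740 = 1.172 mg/L.
x_c = v t_c = 0.483 m/s × 1.294 d × 86400 s/d = 53980 m ≈ 54.0 km.

t_c ≈ 1.29 d; D_c ≈ 1.17 mg/L; x_c ≈ 54.0 km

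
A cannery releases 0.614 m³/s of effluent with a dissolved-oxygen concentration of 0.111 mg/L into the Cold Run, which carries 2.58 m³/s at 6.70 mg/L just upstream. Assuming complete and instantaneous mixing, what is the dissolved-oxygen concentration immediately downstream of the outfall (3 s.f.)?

Flow-weighted mixing: C = (Q_r C_r + Q_w C_w)/(Q_r + Q_w)
= (2.58×6.70 + 0.614×0.111)/(2.58 + 0.614) = 17.35/3.194 = 5.433 mg/L.

5.43 mg/L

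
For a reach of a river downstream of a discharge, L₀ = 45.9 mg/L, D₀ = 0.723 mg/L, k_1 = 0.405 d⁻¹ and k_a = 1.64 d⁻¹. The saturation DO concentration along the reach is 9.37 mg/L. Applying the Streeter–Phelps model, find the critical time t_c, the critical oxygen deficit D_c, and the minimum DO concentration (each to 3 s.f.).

t_c = [1/(k_a−k_1)] ln[(k_a/k_1)(1 − D₀(k_a−k_1)/(k_1 L₀))]
= [1/(1.64−0.405)] ln[(1.64/0.405)(1 − 0.723×1.235/(0.405×45.9))]
= (1/1.235) ln[4.049 × 0.9520] = 0.8097 × ln(3.855) = 0.8097 × 1.349 = 1.093 d.
D_c = (k_1/k_a) L₀ e^(−k_1 t_c) = (0.405/1.64) × 45.9 × e^(−0.405×1.093) = 0.2470 × 45.9 × 0.6424 = 7.282 mg/L.
Minimum DO = C_s − D_c = 9.37 − 7.282 = 2.088 mg/L.

t_c ≈ 1.09 d; D_c ≈ 7.28 mg/L; min DO ≈ 2.09 mg/L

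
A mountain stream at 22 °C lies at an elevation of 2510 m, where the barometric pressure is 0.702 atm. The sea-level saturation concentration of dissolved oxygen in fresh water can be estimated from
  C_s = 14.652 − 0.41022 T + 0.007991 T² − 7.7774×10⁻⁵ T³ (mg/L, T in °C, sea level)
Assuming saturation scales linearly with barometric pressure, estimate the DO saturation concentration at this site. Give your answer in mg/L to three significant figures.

At sea level: C_s = 14.652 − 0.41022×22 + 0.007991×22² − 7.7774×10⁻⁵×22³ = 8.667 mg/L.
Pressure correction: C_s' = 8.667 × 0.702 = 6.084 mg/L.

C_s ≈ 6.08 mg/L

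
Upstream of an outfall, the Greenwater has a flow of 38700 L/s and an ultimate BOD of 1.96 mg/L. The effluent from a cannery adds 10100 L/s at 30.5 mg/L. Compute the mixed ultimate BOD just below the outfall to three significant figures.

Flow-weighted mixing: C = (Q_r C_r + Q_w C_w)/(Q_r + Q_w)
= (38700×1.96 + 10100×30.5)/(38700 + 10100) = 383900/48800 = 7.867 mg/L.

7.87 mg/L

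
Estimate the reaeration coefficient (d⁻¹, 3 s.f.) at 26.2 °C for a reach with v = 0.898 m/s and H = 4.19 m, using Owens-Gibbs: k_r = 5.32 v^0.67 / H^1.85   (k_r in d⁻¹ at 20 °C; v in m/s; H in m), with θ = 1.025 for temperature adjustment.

k_r ≈ 0.407 d⁻¹

k_r(20) = 5.32 × 0.898^0.67 / 4.19^1.85 = 5.32 × 0.9305 / 14.16 = 0.3496 d⁻¹.
k_r(26.2) = 0.3496 × 1.025^(26.2−20) = 0.3496 × 1.165 = 0.4074 d⁻¹.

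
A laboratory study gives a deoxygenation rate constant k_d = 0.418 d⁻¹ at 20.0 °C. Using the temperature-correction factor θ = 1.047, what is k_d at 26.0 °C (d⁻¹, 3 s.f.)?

k_d(T₂) = k_d(T₁) · θ^(T₂−T₁) = 0.418 × 1.047^(26.0−20.0)
= 0.418 × 1.047^6.00 = 0.418 × 1.317 = 0.5506 d⁻¹.

k_d ≈ 0.551 d⁻¹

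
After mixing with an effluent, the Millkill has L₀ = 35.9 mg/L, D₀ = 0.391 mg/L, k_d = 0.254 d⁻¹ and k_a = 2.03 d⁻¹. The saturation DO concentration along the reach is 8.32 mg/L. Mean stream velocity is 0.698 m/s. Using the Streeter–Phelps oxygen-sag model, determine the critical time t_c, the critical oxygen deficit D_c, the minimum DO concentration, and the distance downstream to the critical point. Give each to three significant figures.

With k_a/k_d = 7.992 and 1 − D₀(k_a−k_d)/(k_d L₀) = 0.9238,
t_c = ln(7.992 × 0.9238) / (2.03 − 0.254) = ln(7.383) / 1.776 = 1.999/1.776 = 1.126 d.
D_c = (k_d/k_a) L₀ e^(−k_d t_c) = (0.254/2.03) × 35.9 × e^(−0.254×1.126) = 0.1251 × 35.9 × 0.7513 = 3.375 mg/L.
Minimum DO = C_s − D_c = 8.32 − 3.375 = 4.945 mg/L.
x_c = v t_c = 0.698 m/s × 1.126 d × 86400 s/d = 67890 m ≈ 67.9 km.

t_c ≈ 1.13 d; D_c ≈ 3.37 mg/L; min DO ≈ 4.95 mg/L; x_c ≈ 67.9 km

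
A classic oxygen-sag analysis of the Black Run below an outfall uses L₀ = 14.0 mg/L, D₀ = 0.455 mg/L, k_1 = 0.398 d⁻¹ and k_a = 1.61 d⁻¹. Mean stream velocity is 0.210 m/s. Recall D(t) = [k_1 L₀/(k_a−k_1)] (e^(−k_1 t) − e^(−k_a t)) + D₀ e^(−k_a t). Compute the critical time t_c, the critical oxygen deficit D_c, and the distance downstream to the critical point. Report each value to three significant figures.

t_c ≈ 1.07 d; D_c ≈ 2.26 mg/L; x_c ≈ 19.4 km

With k_a/k_1 = 4.045 and 1 − D₀(k_a−k_1)/(k_1 L₀) = 0.9010,
t_c = ln(4.045 × 0.9010) / (1.61 − 0.398) = ln(3.645) / 1.212 = 1.293/1.212 = 1.067 d.
D_c = (k_1/k_a) L₀ e^(−k_1 t_c) = (0.398/1.61) × 14.0 × e^(−0.398×1.067) = 0.2472 × 14.0 × 0.6540 = 2.263 mg/L.
x_c = v t_c = 0.210 m/s × 1.067 d × 86400 s/d = 19360 m ≈ 19.4 km.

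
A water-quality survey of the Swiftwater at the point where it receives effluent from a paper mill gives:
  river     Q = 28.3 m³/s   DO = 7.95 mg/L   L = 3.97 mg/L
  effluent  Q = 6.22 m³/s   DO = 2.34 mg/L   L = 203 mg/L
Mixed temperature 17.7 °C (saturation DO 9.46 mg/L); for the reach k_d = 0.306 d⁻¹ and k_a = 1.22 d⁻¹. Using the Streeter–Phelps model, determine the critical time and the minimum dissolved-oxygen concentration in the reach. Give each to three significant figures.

Mixed DO = (28.3×7.95 + 6.22×2.34)/(28.3+6.22) = 239.5/34.52 = 6.939 mg/L.
Mixed L₀ = (28.3×3.97 + 6.22×203)/(34.52) = 1375/34.52 = 39.83 mg/L.
Initial deficit D₀ = C_s − DO₀ = 9.46 − 6.939 = 2.521 mg/L.
t_c = (1/0.9140) ln[(1.22/0.306)(1 − 2.521×0.9140/(0.306×39.83))] = 1.094 × ln(3.233) = 1.284 d.
D_c = (0.306/1.22) × 39.83 × e^(−0.306×1.284) = 0.2508 × 39.83 × 0.6751 = 6.745 mg/L.
Minimum DO = 9.46 − 6.745 = 2.715 mg/L.

t_c ≈ 1.28 d; minimum DO ≈ 2.72 mg/L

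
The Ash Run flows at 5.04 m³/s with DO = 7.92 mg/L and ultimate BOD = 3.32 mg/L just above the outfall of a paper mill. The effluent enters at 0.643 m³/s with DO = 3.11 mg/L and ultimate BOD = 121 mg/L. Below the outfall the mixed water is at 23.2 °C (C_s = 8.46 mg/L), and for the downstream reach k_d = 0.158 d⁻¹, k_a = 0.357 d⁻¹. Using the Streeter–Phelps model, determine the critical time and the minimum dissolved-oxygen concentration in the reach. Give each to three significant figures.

Mixed DO = (5.04×7.92 + 0.643×3.11)/(5.04+0.643) = 41.92/5.683 = 7.376 mg/L.
Mixed L₀ = (5.04×3.32 + 0.643×121)/(5.683) = 94.54/5.683 = 16.63 mg/L.
Initial deficit D₀ = C_s − DO₀ = 8.46 − 7.376 = 1.084 mg/L.
t_c = (1/0.1990) ln[(0.357/0.158)(1 − 1.084×0.1990/(0.158×16.63))] = 5.025 × ln(2.074) = 3.666 d.
D_c = (0.158/0.357) × 16.63 × e^(−0.158×3.666) = 0.4426 × 16.63 × 0.5604 = 4.125 mg/L.
Minimum DO = 8.46 − 4.125 = 4.335 mg/L.

t_c ≈ 3.67 d; minimum DO ≈ 4.33 mg/L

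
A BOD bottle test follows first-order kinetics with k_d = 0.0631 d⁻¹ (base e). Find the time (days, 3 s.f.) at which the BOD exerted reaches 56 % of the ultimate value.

y/L₀ = 1 − e^(−k_d t) = 0.56 ⇒ e^(−k_d t) = 0.440
t = −ln(0.440) / 0.0631 = 0.8210 / 0.0631 = 13.01 d.

t ≈ 13.0 d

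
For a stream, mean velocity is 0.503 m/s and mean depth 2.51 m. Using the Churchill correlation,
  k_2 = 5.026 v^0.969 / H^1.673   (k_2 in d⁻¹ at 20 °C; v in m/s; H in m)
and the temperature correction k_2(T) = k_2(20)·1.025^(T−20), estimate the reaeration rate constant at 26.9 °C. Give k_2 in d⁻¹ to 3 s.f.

k_2 ≈ 0.657 d⁻¹

k_2(20) = 5.026 × 0.503^0.969 / 2.51^1.673 = 5.026 × 0.5138 / 4.663 = 0.5538 d⁻¹.
k_2(26.9) = 0.5538 × 1.025^(26.9−20) = 0.5538 × 1.186 = 0.6567 d⁻¹.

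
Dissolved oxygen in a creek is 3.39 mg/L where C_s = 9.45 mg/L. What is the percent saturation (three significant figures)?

35.9 % saturation

% saturation = C/C_s × 100 = 3.39/9.45 × 100 = 35.9 %.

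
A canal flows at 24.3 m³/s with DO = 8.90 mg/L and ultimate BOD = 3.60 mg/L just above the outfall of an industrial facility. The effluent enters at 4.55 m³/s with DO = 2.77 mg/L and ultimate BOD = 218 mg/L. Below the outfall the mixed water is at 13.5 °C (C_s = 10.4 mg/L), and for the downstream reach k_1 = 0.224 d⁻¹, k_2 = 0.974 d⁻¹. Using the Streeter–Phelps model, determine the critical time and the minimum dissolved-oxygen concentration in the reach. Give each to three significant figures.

t_c ≈ 1.63 d; minimum DO ≈ 4.42 mg/L

Mixed DO = (24.3×8.90 + 4.55×2.77)/(24.3+4.55) = 228.9/28.85 = 7.933 mg/L.
Mixed L₀ = (24.3×3.60 + 4.55×218)/(28.85) = 1079/28.85 = 37.41 mg/L.
Initial deficit D₀ = C_s − DO₀ = 10.4 − 7.933 = 2.467 mg/L.
t_c = (1/0.7500) ln[(0.974/0.224)(1 − 2.467×0.7500/(0.224×37.41))] = 1.333 × ln(3.388) = 1.627 d.
D_c = (0.224/0.974) × 37.41 × e^(−0.224×1.627) = 0.2300 × 37.41 × 0.6946 = 5.976 mg/L.
Minimum DO = 10.4 − 5.976 = 4.424 mg/L.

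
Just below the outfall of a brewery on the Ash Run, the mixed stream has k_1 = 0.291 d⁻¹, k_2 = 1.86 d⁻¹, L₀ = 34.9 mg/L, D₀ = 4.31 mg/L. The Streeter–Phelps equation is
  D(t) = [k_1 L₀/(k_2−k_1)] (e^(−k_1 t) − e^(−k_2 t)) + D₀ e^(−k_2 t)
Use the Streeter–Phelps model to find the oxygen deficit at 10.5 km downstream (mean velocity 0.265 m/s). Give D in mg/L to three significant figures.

D ≈ 4.74 mg/L

Travel time t = x/v = 10.5 km / (0.265 m/s) = 10500 m / 0.265 m/s = 39620 s = 0.4586 d.
k_1 L₀/(k_2−k_1) = 0.291×34.9/(1.86−0.291) = 10.16/1.569 = 6.473 mg/L.
e^(−k_1 t) = e^(−0.291×0.4586) = 0.8751; e^(−k_2 t) = e^(−1.86×0.4586) = 0.4261.
D = 6.473 × (0.8751 − 0.4261) + 4.31 × 0.4261 = 2.906 + 1.837 = 4.743 mg/L.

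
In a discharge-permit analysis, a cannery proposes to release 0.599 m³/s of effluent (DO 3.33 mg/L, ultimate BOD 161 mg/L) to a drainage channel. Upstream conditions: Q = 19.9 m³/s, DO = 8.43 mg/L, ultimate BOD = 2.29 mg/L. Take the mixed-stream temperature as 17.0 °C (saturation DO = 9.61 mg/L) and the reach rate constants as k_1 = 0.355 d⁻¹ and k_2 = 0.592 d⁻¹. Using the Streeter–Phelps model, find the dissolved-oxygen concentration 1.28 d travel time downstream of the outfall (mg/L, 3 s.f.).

Mixed DO = (19.9×8.43 + 0.599×3.33)/(19.9+0.599) = 169.8/20.50 = 8.281 mg/L.
Mixed L₀ = (19.9×2.29 + 0.599×161)/(20.50) = 142.0/20.50 = 6.928 mg/L.
Initial deficit D₀ = C_s − DO₀ = 9.61 − 8.281 = 1.329 mg/L.
D(1.28) = [0.355×6.928/(0.592−0.355)](e^(−0.355×1.28) − e^(−0.592×1.28)) + 1.329 e^(−0.592×1.28)
= 10.38 × (0.6348 − 0.4687) + 1.329 × 0.4687 = 2.347 mg/L.
DO = 9.61 − 2.347 = 7.263 mg/L.

DO ≈ 7.26 mg/L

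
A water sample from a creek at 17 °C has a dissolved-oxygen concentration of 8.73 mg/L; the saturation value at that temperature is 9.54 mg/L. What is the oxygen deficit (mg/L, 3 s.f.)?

D = C_s − C = 9.54 − 8.73 = 0.810 mg/L.

D ≈ 0.810 mg/L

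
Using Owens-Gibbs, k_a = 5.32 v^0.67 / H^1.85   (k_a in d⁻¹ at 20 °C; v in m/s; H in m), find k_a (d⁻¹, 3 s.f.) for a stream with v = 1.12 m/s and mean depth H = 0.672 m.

k_a = 5.32 × 1.12^0.67 / 0.672^1.85 = 5.32 × 1.079 / 0.4793 = 11.97 d⁻¹.

k_a ≈ 12.0 d⁻¹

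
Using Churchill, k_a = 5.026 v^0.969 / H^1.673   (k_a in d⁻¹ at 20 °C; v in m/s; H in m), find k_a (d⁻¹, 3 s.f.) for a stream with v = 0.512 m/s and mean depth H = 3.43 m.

k_a = 5.026 × 0.512^0.969 / 3.43^1.673 = 5.026 × 0.5227 / 7.862 = 0.3342 d⁻¹.

k_a ≈ 0.334 d⁻¹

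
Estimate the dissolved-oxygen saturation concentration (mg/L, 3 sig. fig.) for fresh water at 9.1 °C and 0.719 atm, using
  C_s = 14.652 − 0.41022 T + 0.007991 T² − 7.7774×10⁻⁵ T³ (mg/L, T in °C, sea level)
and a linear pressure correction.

At sea level: C_s = 14.652 − 0.41022×9.1 + 0.007991×9.1² − 7.7774×10⁻⁵×9.1³ = 11.52 mg/L.
Pressure correction: C_s' = 11.52 × 0.719 = 8.284 mg/L.

C_s ≈ 8.28 mg/L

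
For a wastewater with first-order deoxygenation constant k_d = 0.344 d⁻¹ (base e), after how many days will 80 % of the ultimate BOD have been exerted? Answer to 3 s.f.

t ≈ 4.68 d

y/L₀ = 1 − e^(−k_d t) = 0.80 ⇒ e^(−k_d t) = 0.200
t = −ln(0.200) / 0.344 = 1.609 / 0.344 = 4.679 d.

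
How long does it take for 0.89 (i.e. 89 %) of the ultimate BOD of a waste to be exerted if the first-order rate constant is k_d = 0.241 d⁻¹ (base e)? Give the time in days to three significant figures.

t ≈ 9.16 d

y/L₀ = 1 − e^(−k_d t) = 0.89 ⇒ e^(−k_d t) = 0.110
t = −ln(0.110) / 0.241 = 2.207 / 0.241 = 9.159 d.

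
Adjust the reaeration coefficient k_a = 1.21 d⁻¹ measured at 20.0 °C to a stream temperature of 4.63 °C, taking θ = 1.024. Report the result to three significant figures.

k_a(T₂) = k_a(T₁) · θ^(T₂−T₁) = 1.21 × 1.024^(4.63−20.0)
= 1.21 × 1.024^-15.4 = 1.21 × 0.6945 = 0.8404 d⁻¹.

k_a ≈ 0.840 d⁻¹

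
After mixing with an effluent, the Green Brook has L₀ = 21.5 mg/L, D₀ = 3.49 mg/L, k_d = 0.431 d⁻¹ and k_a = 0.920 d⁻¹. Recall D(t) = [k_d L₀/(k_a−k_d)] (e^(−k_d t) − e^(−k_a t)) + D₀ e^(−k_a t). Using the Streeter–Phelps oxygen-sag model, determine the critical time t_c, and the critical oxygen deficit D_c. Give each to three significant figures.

With k_a/k_d = 2.135 and 1 − D₀(k_a−k_d)/(k_d L₀) = 0.8158,
t_c = ln(2.135 × 0.8158) / (0.920 − 0.431) = ln(1.741) / 0.4890 = 0.5547/0.4890 = 1.134 d.
L(t_c) = L₀ e^(−k_d t_c) = 21.5 × 0.6133 = 13.19 mg/L, and at the critical point k_a D_c = k_d L, so D_c = (0.431/0.920) × 13.19 = 6.177 mg/L.

t_c ≈ 1.13 d; D_c ≈ 6.18 mg/L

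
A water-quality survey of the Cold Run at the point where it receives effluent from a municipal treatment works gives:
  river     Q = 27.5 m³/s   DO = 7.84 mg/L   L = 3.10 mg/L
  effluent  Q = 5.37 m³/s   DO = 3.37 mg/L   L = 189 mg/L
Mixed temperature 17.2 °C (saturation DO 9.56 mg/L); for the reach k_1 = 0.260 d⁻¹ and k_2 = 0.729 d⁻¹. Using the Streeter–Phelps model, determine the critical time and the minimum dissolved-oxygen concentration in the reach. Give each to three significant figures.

Mixed DO = (27.5×7.84 + 5.37×3.37)/(27.5+5.37) = 233.7/32.87 = 7.110 mg/L.
Mixed L₀ = (27.5×3.10 + 5.37×189)/(32.87) = 1100/32.87 = 33.47 mg/L.
Initial deficit D₀ = C_s − DO₀ = 9.56 − 7.110 = 2.450 mg/L.
t_c = (1/0.4690) ln[(0.729/0.260)(1 − 2.450×0.4690/(0.260×33.47))] = 2.132 × ln(2.434) = 1.896 d.
D_c = (0.260/0.729) × 33.47 × e^(−0.260×1.896) = 0.3567 × 33.47 × 0.6108 = 7.291 mg/L.
Minimum DO = 9.56 − 7.291 = 2.269 mg/L.

t_c ≈ 1.90 d; minimum DO ≈ 2.27 mg/L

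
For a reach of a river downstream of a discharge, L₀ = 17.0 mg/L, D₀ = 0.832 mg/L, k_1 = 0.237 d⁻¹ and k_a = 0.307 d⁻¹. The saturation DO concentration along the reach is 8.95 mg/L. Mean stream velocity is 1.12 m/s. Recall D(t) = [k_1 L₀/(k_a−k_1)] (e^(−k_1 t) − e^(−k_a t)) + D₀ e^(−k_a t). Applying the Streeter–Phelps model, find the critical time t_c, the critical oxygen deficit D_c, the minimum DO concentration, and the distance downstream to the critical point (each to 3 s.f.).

t_c ≈ 3.49 d; D_c ≈ 5.74 mg/L; min DO ≈ 3.21 mg/L; x_c ≈ 338 km

t_c = [1/(k_a−k_1)] ln[(k_a/k_1)(1 − D₀(k_a−k_1)/(k_1 L₀))]
= [1/(0.307−0.237)] ln[(0.307/0.237)(1 − 0.832×0.07000/(0.237×17.0))]
= (1/0.07000) ln[1.295 × 0.9855] = 14.29 × ln(1.277) = 14.29 × 0.2442 = 3.489 d.
L(t_c) = L₀ e^(−k_1 t_c) = 17.0 × 0.4374 = 7.436 mg/L, and at the critical point k_a D_c = k_1 L, so D_c = (0.237/0.307) × 7.436 = 5.740 mg/L.
Minimum DO = C_s − D_c = 8.95 − 5.740 = 3.210 mg/L.
x_c = v t_c = 1.12 m/s × 3.489 d × 86400 s/d = 337600 m ≈ 338 km.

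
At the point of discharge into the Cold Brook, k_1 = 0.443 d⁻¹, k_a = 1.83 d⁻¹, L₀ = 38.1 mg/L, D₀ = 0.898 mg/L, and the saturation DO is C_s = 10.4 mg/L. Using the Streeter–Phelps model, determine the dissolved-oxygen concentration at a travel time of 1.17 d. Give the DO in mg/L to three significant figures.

DO ≈ 4.48 mg/L

k_1 L₀/(k_a−k_1) = 0.443×38.1/(1.83−0.443) = 16.88/1.387 = 12.17 mg/L.
e^(−k_1 t) = e^(−0.443×1.170) = 0.5955; e^(−k_a t) = e^(−1.83×1.170) = 0.1175.
D = 12.17 × (0.5955 − 0.1175) + 0.898 × 0.1175 = 5.817 + 0.1055 = 5.922 mg/L.
DO = C_s − D = 10.4 − 5.922 = 4.478 mg/L.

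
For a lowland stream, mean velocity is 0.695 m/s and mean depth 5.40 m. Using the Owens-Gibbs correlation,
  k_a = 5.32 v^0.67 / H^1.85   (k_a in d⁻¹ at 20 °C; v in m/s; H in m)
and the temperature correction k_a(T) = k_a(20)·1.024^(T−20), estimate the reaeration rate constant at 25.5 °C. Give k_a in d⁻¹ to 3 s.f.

k_a(20) = 5.32 × 0.695^0.67 / 5.40^1.85 = 5.32 × 0.7837 / 22.64 = 0.1841 d⁻¹.
k_a(25.5) = 0.1841 × 1.024^(25.5−20) = 0.1841 × 1.139 = 0.2098 d⁻¹.

k_a ≈ 0.210 d⁻¹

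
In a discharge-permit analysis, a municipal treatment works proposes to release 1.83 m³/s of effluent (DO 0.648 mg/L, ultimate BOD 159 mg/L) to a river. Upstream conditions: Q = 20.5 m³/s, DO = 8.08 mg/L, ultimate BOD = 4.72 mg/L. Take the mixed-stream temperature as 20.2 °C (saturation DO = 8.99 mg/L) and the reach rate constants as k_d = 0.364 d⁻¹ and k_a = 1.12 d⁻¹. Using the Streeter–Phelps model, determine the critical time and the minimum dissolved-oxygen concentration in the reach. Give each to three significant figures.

t_c ≈ 1.22 d; minimum DO ≈ 5.37 mg/L

Mixed DO = (20.5×8.08 + 1.83×0.648)/(20.5+1.83) = 166.8/22.33 = 7.471 mg/L.
Mixed L₀ = (20.5×4.72 + 1.83×159)/(22.33) = 387.7/22.33 = 17.36 mg/L.
Initial deficit D₀ = C_s − DO₀ = 8.99 − 7.471 = 1.519 mg/L.
t_c = (1/0.7560) ln[(1.12/0.364)(1 − 1.519×0.7560/(0.364×17.36))] = 1.323 × ln(2.518) = 1.221 d.
D_c = (0.364/1.12) × 17.36 × e^(−0.364×1.221) = 0.3250 × 17.36 × 0.6411 = 3.618 mg/L.
Minimum DO = 8.99 − 3.618 = 5.372 mg/L.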